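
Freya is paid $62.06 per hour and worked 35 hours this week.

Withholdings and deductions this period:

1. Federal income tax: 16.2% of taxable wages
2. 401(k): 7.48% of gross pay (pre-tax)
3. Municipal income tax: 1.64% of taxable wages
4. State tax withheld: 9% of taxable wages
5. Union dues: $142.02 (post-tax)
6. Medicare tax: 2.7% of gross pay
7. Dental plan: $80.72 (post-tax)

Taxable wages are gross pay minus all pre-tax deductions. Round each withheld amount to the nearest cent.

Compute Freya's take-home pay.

$1,188.85

Gross pay: 35 × $62.06 = $2,172.10
401(k): $2,172.10 × 0.0748 = $162.47
Taxable wages = $2,172.10 − $162.47 = $2,009.63
Municipal income tax: $2,009.63 × 0.0164 = $32.96
Federal income tax: $2,009.63 × 0.162 = $325.56
State tax withheld: $2,009.63 × 0.09 = $180.87
Medicare tax: $2,172.10 × 0.027 = $58.65
Union dues: $142.02
Dental plan: $80.72
Total deductions = $162.47 + $32.96 + $325.56 + $180.87 + $58.65 + $142.02 + $80.72 = $983.25
Net pay = $2,172.10 − $983.25 = $1,188.85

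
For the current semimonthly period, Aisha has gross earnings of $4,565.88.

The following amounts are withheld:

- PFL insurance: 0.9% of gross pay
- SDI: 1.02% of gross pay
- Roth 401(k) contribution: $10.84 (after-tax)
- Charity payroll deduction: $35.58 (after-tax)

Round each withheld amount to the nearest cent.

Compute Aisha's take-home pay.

PFL insurance: $4,565.88 × 0.009 = $41.09
SDI: $4,565.88 × 0.0102 = $46.57
Roth 401(k) contribution: $10.84
Charity payroll deduction: $35.58
Total deductions = $41.09 + $46.57 + $10.84 + $35.58 = $134.08
Net pay = $4,565.88 − $134.08 = $4,431.80

$4,431.80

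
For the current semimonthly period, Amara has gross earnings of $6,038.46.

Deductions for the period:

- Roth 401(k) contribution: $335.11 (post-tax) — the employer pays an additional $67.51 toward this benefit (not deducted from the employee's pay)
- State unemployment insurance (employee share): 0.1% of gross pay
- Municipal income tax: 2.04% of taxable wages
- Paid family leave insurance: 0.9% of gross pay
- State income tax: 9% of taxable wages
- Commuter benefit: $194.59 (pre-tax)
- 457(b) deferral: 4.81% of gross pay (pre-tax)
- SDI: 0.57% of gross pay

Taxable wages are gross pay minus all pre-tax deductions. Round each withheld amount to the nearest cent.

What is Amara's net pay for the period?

Commuter benefit: $194.59
457(b) deferral: $6,038.46 × 0.0481 = $290.45
Pre-tax total = $194.59 + $290.45 = $485.04
Taxable wages = $6,038.46 − $485.04 = $5,553.42
Municipal income tax: $5,553.42 × 0.0204 = $113.29
State income tax: $5,553.42 × 0.09 = $499.81
State unemployment insurance (employee share): $6,038.46 × 0.001 = $6.04
SDI: $6,038.46 × 0.0057 = $34.42
Paid family leave insurance: $6,038.46 × 0.009 = $54.35
Roth 401(k) contribution: $335.11
(Employer's $67.51 toward Roth 401(k) contribution is not withheld from the employee.)
Total deductions = $194.59 + $290.45 + $113.29 + $499.81 + $6.04 + $34.42 + $54.35 + $335.11 = $1,528.06
Net pay = $6,038.46 − $1,528.06 = $4,510.40

$4,510.40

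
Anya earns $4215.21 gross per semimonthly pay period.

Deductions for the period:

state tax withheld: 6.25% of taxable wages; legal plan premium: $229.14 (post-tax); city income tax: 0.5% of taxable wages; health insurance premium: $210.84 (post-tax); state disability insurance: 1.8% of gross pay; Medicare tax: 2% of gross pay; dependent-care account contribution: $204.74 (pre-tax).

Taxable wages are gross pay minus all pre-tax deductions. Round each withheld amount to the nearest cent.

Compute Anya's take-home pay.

Dependent-care account contribution: $204.74
Taxable wages = $4215.21 − $204.74 = $4010.47
State tax withheld: $4010.47 × 0.0625 = $250.65
City income tax: $4010.47 × 0.005 = $20.05
Medicare tax: $4215.21 × 0.02 = $84.30
State disability insurance: $4215.21 × 0.018 = $75.87
Health insurance premium: $210.84
Legal plan premium: $229.14
Total deductions = $204.74 + $250.65 + $20.05 + $84.30 + $75.87 + $210.84 + $229.14 = $1075.59
Net pay = $4215.21 − $1075.59 = $3139.62

$3139.62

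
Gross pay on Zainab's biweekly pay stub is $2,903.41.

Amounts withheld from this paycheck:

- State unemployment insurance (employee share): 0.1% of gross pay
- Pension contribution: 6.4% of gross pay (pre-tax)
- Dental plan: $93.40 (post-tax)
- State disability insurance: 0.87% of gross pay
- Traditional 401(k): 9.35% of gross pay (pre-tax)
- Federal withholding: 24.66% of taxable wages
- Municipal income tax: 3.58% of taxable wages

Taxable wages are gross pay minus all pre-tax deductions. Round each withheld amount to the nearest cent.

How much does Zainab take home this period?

Pension contribution: $2,903.41 × 0.064 = $185.82
Traditional 401(k): $2,903.41 × 0.0935 = $271.47
Pre-tax total = $185.82 + $271.47 = $457.29
Taxable wages = $2,903.41 − $457.29 = $2,446.12
Federal withholding: $2,446.12 × 0.2466 = $603.21
Municipal income tax: $2,446.12 × 0.0358 = $87.57
State disability insurance: $2,903.41 × 0.0087 = $25.26
State unemployment insurance (employee share): $2,903.41 × 0.001 = $2.90
Dental plan: $93.40
Total deductions = $185.82 + $271.47 + $603.21 + $87.57 + $25.26 + $2.90 + $93.40 = $1,269.63
Net pay = $2,903.41 − $1,269.63 = $1,633.78

$1,633.78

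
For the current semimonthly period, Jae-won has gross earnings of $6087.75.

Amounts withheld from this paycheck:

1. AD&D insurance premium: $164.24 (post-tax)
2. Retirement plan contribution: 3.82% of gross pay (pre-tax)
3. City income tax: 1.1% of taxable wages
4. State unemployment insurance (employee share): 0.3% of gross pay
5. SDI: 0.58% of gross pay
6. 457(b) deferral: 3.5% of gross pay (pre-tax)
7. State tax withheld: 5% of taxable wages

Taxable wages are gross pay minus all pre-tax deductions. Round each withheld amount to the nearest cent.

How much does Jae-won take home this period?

$5080.15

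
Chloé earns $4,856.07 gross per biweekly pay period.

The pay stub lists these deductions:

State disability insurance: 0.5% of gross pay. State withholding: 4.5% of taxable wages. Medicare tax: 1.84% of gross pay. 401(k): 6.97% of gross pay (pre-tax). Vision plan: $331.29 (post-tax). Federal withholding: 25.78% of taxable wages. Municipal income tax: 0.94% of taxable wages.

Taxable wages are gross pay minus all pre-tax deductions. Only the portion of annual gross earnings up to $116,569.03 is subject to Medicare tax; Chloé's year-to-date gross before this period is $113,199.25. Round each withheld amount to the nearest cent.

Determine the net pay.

401(k): $4,856.07 × 0.0697 = $338.47
Taxable wages = $4,856.07 − $338.47 = $4,517.60
Federal withholding: $4,517.60 × 0.2578 = $1,164.64
Municipal income tax: $4,517.60 × 0.0094 = $42.47
State withholding: $4,517.60 × 0.045 = $203.29
State disability insurance: $4,856.07 × 0.005 = $24.28
Medicare tax: only $116,569.03 − $113,199.25 = $3,369.78 of this check is subject → $3,369.78 × 0.0184 = $62.00
Vision plan: $331.29
Total deductions = $338.47 + $1,164.64 + $42.47 + $203.29 + $24.28 + $62.00 + $331.29 = $2,166.44
Net pay = $4,856.07 − $2,166.44 = $2,689.63

$2,689.63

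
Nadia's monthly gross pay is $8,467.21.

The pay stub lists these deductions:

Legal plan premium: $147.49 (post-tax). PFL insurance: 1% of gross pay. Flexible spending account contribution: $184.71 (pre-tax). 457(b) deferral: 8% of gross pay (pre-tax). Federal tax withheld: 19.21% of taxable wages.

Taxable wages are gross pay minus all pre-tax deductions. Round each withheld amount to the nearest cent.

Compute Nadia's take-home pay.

$5,912.02

457(b) deferral: $8,467.21 × 0.08 = $677.38
Flexible spending account contribution: $184.71
Pre-tax total = $677.38 + $184.71 = $862.09
Taxable wages = $8,467.21 − $862.09 = $7,605.12
Federal tax withheld: $7,605.12 × 0.1921 = $1,460.94
PFL insurance: $8,467.21 × 0.01 = $84.67
Legal plan premium: $147.49
Total deductions = $677.38 + $184.71 + $1,460.94 + $84.67 + $147.49 = $2,555.19
Net pay = $8,467.21 − $2,555.19 = $5,912.02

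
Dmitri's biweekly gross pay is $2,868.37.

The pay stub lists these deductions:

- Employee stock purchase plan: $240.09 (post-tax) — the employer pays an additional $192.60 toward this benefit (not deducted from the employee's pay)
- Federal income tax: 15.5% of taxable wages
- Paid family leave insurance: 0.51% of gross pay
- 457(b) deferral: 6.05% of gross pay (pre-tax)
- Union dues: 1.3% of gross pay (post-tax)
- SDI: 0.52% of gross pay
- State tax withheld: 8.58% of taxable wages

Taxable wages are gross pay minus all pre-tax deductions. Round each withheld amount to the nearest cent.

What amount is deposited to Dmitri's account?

$1,738.98

457(b) deferral: $2,868.37 × 0.0605 = $173.54
Taxable wages = $2,868.37 − $173.54 = $2,694.83
State tax withheld: $2,694.83 × 0.0858 = $231.22
Federal income tax: $2,694.83 × 0.155 = $417.70
SDI: $2,868.37 × 0.0052 = $14.92
Paid family leave insurance: $2,868.37 × 0.0051 = $14.63
Union dues: $2,868.37 × 0.013 = $37.29
Employee stock purchase plan: $240.09
(Employer's $192.60 toward employee stock purchase plan is not withheld from the employee.)
Total deductions = $173.54 + $231.22 + $417.70 + $14.92 + $14.63 + $37.29 + $240.09 = $1,129.39
Net pay = $2,868.37 − $1,129.39 = $1,738.98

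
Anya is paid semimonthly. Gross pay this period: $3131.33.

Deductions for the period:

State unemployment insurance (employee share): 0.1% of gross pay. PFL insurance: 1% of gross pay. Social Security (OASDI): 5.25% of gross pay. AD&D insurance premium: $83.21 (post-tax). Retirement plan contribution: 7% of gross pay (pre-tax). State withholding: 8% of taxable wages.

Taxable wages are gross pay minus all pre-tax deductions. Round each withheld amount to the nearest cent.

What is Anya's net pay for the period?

Retirement plan contribution: $3131.33 × 0.07 = $219.19
Taxable wages = $3131.33 − $219.19 = $2912.14
State withholding: $2912.14 × 0.08 = $232.97
Social Security (OASDI): $3131.33 × 0.0525 = $164.39
PFL insurance: $3131.33 × 0.01 = $31.31
State unemployment insurance (employee share): $3131.33 × 0.001 = $3.13
AD&D insurance premium: $83.21
Total deductions = $219.19 + $232.97 + $164.39 + $31.31 + $3.13 + $83.21 = $734.20
Net pay = $3131.33 − $734.20 = $2397.13

$2397.13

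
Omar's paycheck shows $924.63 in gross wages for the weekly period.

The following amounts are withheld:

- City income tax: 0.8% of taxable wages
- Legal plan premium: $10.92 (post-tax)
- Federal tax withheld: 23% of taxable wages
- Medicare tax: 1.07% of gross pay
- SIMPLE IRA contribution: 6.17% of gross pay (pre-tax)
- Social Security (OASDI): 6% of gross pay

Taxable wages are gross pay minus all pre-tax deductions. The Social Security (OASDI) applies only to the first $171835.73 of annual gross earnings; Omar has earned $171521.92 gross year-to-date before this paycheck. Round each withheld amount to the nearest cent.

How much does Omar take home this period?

$621.46

SIMPLE IRA contribution: $924.63 × 0.0617 = $57.05
Taxable wages = $924.63 − $57.05 = $867.58
Federal tax withheld: $867.58 × 0.23 = $199.54
City income tax: $867.58 × 0.008 = $6.94
Social Security (OASDI): only $171835.73 − $171521.92 = $313.81 of this check is subject → $313.81 × 0.06 = $18.83
Medicare tax: $924.63 × 0.0107 = $9.89
Legal plan premium: $10.92
Total deductions = $57.05 + $199.54 + $6.94 + $18.83 + $9.89 + $10.92 = $303.17
Net pay = $924.63 − $303.17 = $621.46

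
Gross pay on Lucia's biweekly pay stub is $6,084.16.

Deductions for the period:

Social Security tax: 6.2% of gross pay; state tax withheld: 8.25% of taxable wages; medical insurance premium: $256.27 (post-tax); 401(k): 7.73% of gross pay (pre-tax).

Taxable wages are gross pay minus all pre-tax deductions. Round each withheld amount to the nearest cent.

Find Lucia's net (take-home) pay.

$4,517.22

401(k): $6,084.16 × 0.0773 = $470.31
Taxable wages = $6,084.16 − $470.31 = $5,613.85
State tax withheld: $5,613.85 × 0.0825 = $463.14
Social Security tax: $6,084.16 × 0.062 = $377.22
Medical insurance premium: $256.27
Total deductions = $470.31 + $463.14 + $377.22 + $256.27 = $1,566.94
Net pay = $6,084.16 − $1,566.94 = $4,517.22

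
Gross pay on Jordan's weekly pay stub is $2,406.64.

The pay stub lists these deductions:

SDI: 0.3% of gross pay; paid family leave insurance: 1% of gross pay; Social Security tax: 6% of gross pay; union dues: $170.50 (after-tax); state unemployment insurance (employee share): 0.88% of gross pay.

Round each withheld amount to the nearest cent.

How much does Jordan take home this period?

$2,039.27

State unemployment insurance (employee share): $2,406.64 × 0.0088 = $21.18
Social Security tax: $2,406.64 × 0.06 = $144.40
SDI: $2,406.64 × 0.003 = $7.22
Paid family leave insurance: $2,406.64 × 0.01 = $24.07
Union dues: $170.50
Total deductions = $21.18 + $144.40 + $7.22 + $24.07 + $170.50 = $367.37
Net pay = $2,406.64 − $367.37 = $2,039.27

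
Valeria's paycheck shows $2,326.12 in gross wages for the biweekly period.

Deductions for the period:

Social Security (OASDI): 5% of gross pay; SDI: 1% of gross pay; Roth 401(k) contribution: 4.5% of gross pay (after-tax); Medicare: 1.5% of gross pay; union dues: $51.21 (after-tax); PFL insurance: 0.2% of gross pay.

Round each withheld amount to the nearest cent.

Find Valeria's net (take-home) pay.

SDI: $2,326.12 × 0.01 = $23.26
Social Security (OASDI): $2,326.12 × 0.05 = $116.31
PFL insurance: $2,326.12 × 0.002 = $4.65
Medicare: $2,326.12 × 0.015 = $34.89
Union dues: $51.21
Roth 401(k) contribution: $2,326.12 × 0.045 = $104.68
Total deductions = $23.26 + $116.31 + $4.65 + $34.89 + $51.21 + $104.68 = $335.00
Net pay = $2,326.12 − $335.00 = $1,991.12

$1,991.12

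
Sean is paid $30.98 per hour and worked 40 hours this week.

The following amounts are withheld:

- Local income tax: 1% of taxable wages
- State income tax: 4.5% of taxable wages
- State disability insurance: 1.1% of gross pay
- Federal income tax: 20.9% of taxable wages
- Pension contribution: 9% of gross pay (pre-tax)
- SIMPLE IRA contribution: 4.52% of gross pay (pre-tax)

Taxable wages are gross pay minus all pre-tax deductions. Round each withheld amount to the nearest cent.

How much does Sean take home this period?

Gross pay: 40 × $30.98 = $1,239.20
Pension contribution: $1,239.20 × 0.09 = $111.53
SIMPLE IRA contribution: $1,239.20 × 0.0452 = $56.01
Pre-tax total = $111.53 + $56.01 = $167.54
Taxable wages = $1,239.20 − $167.54 = $1,071.66
Federal income tax: $1,071.66 × 0.209 = $223.98
State income tax: $1,071.66 × 0.045 = $48.22
Local income tax: $1,071.66 × 0.01 = $10.72
State disability insurance: $1,239.20 × 0.011 = $13.63
Total deductions = $111.53 + $56.01 + $223.98 + $48.22 + $10.72 + $13.63 = $464.09
Net pay = $1,239.20 − $464.09 = $775.11

$775.11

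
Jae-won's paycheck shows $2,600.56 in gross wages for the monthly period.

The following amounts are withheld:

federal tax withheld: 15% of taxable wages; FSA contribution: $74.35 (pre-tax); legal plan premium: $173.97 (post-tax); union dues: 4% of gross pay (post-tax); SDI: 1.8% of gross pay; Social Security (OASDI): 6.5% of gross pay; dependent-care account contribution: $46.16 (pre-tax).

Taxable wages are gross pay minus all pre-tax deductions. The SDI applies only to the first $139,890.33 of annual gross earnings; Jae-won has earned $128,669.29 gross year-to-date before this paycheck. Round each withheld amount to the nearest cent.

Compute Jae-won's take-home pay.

$1,614.20

Dependent-care account contribution: $46.16
FSA contribution: $74.35
Pre-tax total = $46.16 + $74.35 = $120.51
Taxable wages = $2,600.56 − $120.51 = $2,480.05
Federal tax withheld: $2,480.05 × 0.15 = $372.01
Social Security (OASDI): $2,600.56 × 0.065 = $169.04
SDI: cap not yet reached, full $2,600.56 is subject → $2,600.56 × 0.018 = $46.81
Union dues: $2,600.56 × 0.04 = $104.02
Legal plan premium: $173.97
Total deductions = $46.16 + $74.35 + $372.01 + $169.04 + $46.81 + $104.02 + $173.97 = $986.36
Net pay = $2,600.56 − $986.36 = $1,614.20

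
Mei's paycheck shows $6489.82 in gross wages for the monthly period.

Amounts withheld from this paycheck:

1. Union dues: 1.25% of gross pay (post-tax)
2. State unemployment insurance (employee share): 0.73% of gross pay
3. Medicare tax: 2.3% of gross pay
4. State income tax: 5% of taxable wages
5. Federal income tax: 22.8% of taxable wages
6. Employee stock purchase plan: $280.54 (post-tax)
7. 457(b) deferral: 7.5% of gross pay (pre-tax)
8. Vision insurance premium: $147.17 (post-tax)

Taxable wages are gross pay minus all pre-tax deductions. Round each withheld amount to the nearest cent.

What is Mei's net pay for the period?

$3628.75

457(b) deferral: $6489.82 × 0.075 = $486.74
Taxable wages = $6489.82 − $486.74 = $6003.08
Federal income tax: $6003.08 × 0.228 = $1368.70
State income tax: $6003.08 × 0.05 = $300.15
Medicare tax: $6489.82 × 0.023 = $149.27
State unemployment insurance (employee share): $6489.82 × 0.0073 = $47.38
Vision insurance premium: $147.17
Employee stock purchase plan: $280.54
Union dues: $6489.82 × 0.0125 = $81.12
Total deductions = $486.74 + $1368.70 + $300.15 + $149.27 + $47.38 + $147.17 + $280.54 + $81.12 = $2861.07
Net pay = $6489.82 − $2861.07 = $3628.75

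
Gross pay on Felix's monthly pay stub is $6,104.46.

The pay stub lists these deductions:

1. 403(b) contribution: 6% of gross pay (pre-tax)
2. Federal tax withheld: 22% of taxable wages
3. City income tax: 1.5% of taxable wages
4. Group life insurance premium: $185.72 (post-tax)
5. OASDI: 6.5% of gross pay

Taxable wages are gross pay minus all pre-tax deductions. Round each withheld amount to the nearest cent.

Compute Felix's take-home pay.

403(b) contribution: $6,104.46 × 0.06 = $366.27
Taxable wages = $6,104.46 − $366.27 = $5,738.19
Federal tax withheld: $5,738.19 × 0.22 = $1,262.40
City income tax: $5,738.19 × 0.015 = $86.07
OASDI: $6,104.46 × 0.065 = $396.79
Group life insurance premium: $185.72
Total deductions = $366.27 + $1,262.40 + $86.07 + $396.79 + $185.72 = $2,297.25
Net pay = $6,104.46 − $2,297.25 = $3,807.21

$3,807.21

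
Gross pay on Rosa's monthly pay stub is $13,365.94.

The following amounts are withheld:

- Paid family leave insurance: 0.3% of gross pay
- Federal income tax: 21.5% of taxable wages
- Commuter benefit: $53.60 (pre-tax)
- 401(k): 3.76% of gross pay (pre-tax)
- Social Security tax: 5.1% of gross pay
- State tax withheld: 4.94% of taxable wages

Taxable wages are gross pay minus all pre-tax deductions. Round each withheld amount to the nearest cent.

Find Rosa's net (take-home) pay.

Commuter benefit: $53.60
401(k): $13,365.94 × 0.0376 = $502.56
Pre-tax total = $53.60 + $502.56 = $556.16
Taxable wages = $13,365.94 − $556.16 = $12,809.78
Federal income tax: $12,809.78 × 0.215 = $2,754.10
State tax withheld: $12,809.78 × 0.0494 = $632.80
Paid family leave insurance: $13,365.94 × 0.003 = $40.10
Social Security tax: $13,365.94 × 0.051 = $681.66
Total deductions = $53.60 + $502.56 + $2,754.10 + $632.80 + $40.10 + $681.66 = $4,664.82
Net pay = $13,365.94 − $4,664.82 = $8,701.12

$8,701.12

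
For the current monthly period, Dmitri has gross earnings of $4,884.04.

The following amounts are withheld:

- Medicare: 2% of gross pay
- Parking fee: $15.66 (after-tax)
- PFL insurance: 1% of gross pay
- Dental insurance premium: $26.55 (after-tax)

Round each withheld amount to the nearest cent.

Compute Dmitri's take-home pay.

PFL insurance: $4,884.04 × 0.01 = $48.84
Medicare: $4,884.04 × 0.02 = $97.68
Parking fee: $15.66
Dental insurance premium: $26.55
Total deductions = $48.84 + $97.68 + $15.66 + $26.55 = $188.73
Net pay = $4,884.04 − $188.73 = $4,695.31

$4,695.31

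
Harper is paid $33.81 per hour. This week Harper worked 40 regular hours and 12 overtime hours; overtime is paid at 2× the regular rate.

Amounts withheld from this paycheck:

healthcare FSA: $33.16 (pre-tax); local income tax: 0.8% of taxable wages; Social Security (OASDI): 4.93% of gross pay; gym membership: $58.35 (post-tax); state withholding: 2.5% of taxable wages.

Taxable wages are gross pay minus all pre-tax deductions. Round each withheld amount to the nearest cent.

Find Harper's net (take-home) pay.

$1,895.33

Regular pay: 40 × $33.81 = $1,352.40
Overtime pay: 12 × $33.81 × 2 = $811.44
Gross pay = $1,352.40 + $811.44 = $2,163.84
Healthcare FSA: $33.16
Taxable wages = $2,163.84 − $33.16 = $2,130.68
Local income tax: $2,130.68 × 0.008 = $17.05
State withholding: $2,130.68 × 0.025 = $53.27
Social Security (OASDI): $2,163.84 × 0.0493 = $106.68
Gym membership: $58.35
Total deductions = $33.16 + $17.05 + $53.27 + $106.68 + $58.35 = $268.51
Net pay = $2,163.84 − $268.51 = $1,895.33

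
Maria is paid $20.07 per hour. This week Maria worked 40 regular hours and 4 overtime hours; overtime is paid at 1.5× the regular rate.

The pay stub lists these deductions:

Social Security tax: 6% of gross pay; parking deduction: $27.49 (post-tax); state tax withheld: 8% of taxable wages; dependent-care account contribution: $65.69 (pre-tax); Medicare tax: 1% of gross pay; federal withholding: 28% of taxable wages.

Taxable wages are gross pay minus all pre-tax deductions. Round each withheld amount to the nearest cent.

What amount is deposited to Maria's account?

Regular pay: 40 × $20.07 = $802.80
Overtime pay: 4 × $20.07 × 1.5 = $120.42
Gross pay = $802.80 + $120.42 = $923.22
Dependent-care account contribution: $65.69
Taxable wages = $923.22 − $65.69 = $857.53
State tax withheld: $857.53 × 0.08 = $68.60
Federal withholding: $857.53 × 0.28 = $240.11
Social Security tax: $923.22 × 0.06 = $55.39
Medicare tax: $923.22 × 0.01 = $9.23
Parking deduction: $27.49
Total deductions = $65.69 + $68.60 + $240.11 + $55.39 + $9.23 + $27.49 = $466.51
Net pay = $923.22 − $466.51 = $456.71

$456.71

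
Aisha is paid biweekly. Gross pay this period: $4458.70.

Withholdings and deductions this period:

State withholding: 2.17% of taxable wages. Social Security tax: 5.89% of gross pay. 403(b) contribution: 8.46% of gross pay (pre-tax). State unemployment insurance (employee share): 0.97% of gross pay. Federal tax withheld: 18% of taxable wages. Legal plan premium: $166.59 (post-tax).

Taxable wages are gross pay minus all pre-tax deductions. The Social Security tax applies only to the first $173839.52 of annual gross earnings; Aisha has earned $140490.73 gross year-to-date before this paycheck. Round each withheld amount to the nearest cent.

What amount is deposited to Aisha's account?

$2785.79

403(b) contribution: $4458.70 × 0.0846 = $377.21
Taxable wages = $4458.70 − $377.21 = $4081.49
Federal tax withheld: $4081.49 × 0.18 = $734.67
State withholding: $4081.49 × 0.0217 = $88.57
State unemployment insurance (employee share): $4458.70 × 0.0097 = $43.25
Social Security tax: cap not yet reached, full $4458.70 is subject → $4458.70 × 0.0589 = $262.62
Legal plan premium: $166.59
Total deductions = $377.21 + $734.67 + $88.57 + $43.25 + $262.62 + $166.59 = $1672.91
Net pay = $4458.70 − $1672.91 = $2785.79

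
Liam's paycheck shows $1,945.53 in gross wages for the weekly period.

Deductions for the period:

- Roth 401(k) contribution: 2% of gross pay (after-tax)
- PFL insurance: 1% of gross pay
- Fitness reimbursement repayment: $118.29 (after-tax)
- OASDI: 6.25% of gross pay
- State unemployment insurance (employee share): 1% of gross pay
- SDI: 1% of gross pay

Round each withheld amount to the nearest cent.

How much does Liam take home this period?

$1,608.35

SDI: $1,945.53 × 0.01 = $19.46
OASDI: $1,945.53 × 0.0625 = $121.60
PFL insurance: $1,945.53 × 0.01 = $19.46
State unemployment insurance (employee share): $1,945.53 × 0.01 = $19.46
Fitness reimbursement repayment: $118.29
Roth 401(k) contribution: $1,945.53 × 0.02 = $38.91
Total deductions = $19.46 + $121.60 + $19.46 + $19.46 + $118.29 + $38.91 = $337.18
Net pay = $1,945.53 − $337.18 = $1,608.35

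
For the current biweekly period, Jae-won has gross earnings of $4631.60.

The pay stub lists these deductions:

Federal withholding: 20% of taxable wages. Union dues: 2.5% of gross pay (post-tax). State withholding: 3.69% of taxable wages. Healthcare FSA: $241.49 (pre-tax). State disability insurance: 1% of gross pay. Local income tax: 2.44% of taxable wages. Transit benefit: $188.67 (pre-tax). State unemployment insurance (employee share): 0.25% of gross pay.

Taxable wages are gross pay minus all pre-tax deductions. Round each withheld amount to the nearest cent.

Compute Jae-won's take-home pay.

Transit benefit: $188.67
Healthcare FSA: $241.49
Pre-tax total = $188.67 + $241.49 = $430.16
Taxable wages = $4631.60 − $430.16 = $4201.44
Federal withholding: $4201.44 × 0.2 = $840.29
State withholding: $4201.44 × 0.0369 = $155.03
Local income tax: $4201.44 × 0.0244 = $102.52
State unemployment insurance (employee share): $4631.60 × 0.0025 = $11.58
State disability insurance: $4631.60 × 0.01 = $46.32
Union dues: $4631.60 × 0.025 = $115.79
Total deductions = $188.67 + $241.49 + $840.29 + $155.03 + $102.52 + $11.58 + $46.32 + $115.79 = $1701.69
Net pay = $4631.60 − $1701.69 = $2929.91

$2929.91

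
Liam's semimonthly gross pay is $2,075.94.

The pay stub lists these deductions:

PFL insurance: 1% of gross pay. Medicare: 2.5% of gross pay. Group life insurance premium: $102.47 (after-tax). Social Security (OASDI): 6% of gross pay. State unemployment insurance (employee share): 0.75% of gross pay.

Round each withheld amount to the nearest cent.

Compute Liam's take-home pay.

State unemployment insurance (employee share): $2,075.94 × 0.0075 = $15.57
Social Security (OASDI): $2,075.94 × 0.06 = $124.56
PFL insurance: $2,075.94 × 0.01 = $20.76
Medicare: $2,075.94 × 0.025 = $51.90
Group life insurance premium: $102.47
Total deductions = $15.57 + $124.56 + $20.76 + $51.90 + $102.47 = $315.26
Net pay = $2,075.94 − $315.26 = $1,760.68

$1,760.68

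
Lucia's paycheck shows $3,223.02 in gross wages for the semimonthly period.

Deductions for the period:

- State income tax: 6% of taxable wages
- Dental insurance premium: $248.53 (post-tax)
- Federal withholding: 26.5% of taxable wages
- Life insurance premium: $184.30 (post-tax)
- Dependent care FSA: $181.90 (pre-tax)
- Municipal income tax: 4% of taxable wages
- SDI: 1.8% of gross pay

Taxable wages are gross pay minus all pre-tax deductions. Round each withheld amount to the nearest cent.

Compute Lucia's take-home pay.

Dependent care FSA: $181.90
Taxable wages = $3,223.02 − $181.90 = $3,041.12
State income tax: $3,041.12 × 0.06 = $182.47
Federal withholding: $3,041.12 × 0.265 = $805.90
Municipal income tax: $3,041.12 × 0.04 = $121.64
SDI: $3,223.02 × 0.018 = $58.01
Life insurance premium: $184.30
Dental insurance premium: $248.53
Total deductions = $181.90 + $182.47 + $805.90 + $121.64 + $58.01 + $184.30 + $248.53 = $1,782.75
Net pay = $3,223.02 − $1,782.75 = $1,440.27

$1,440.27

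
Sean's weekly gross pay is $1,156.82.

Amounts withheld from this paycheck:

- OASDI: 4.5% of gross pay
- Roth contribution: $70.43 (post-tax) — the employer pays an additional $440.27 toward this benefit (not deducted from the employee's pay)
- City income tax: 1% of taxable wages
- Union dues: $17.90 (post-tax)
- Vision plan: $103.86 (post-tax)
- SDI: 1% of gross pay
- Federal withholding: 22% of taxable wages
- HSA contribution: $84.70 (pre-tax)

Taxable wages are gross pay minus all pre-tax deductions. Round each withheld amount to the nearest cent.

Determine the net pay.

$569.71

HSA contribution: $84.70
Taxable wages = $1,156.82 − $84.70 = $1,072.12
Federal withholding: $1,072.12 × 0.22 = $235.87
City income tax: $1,072.12 × 0.01 = $10.72
SDI: $1,156.82 × 0.01 = $11.57
OASDI: $1,156.82 × 0.045 = $52.06
Union dues: $17.90
Roth contribution: $70.43
Vision plan: $103.86
(Employer's $440.27 toward Roth contribution is not withheld from the employee.)
Total deductions = $84.70 + $235.87 + $10.72 + $11.57 + $52.06 + $17.90 + $70.43 + $103.86 = $587.11
Net pay = $1,156.82 − $587.11 = $569.71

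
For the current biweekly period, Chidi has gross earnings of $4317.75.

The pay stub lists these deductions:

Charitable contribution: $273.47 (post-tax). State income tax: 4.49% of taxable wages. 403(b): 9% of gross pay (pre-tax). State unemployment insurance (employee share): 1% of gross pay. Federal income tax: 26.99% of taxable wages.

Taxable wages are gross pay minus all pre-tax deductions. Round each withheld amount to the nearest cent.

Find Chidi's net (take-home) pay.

$2375.60

403(b): $4317.75 × 0.09 = $388.60
Taxable wages = $4317.75 − $388.60 = $3929.15
State income tax: $3929.15 × 0.0449 = $176.42
Federal income tax: $3929.15 × 0.2699 = $1060.48
State unemployment insurance (employee share): $4317.75 × 0.01 = $43.18
Charitable contribution: $273.47
Total deductions = $388.60 + $176.42 + $1060.48 + $43.18 + $273.47 = $1942.15
Net pay = $4317.75 − $1942.15 = $2375.60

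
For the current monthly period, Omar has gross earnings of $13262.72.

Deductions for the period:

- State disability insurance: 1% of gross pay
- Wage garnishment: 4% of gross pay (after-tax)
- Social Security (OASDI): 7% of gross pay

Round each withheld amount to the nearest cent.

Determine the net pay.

$11671.19

Social Security (OASDI): $13262.72 × 0.07 = $928.39
State disability insurance: $13262.72 × 0.01 = $132.63
Wage garnishment: $13262.72 × 0.04 = $530.51
Total deductions = $928.39 + $132.63 + $530.51 = $1591.53
Net pay = $13262.72 − $1591.53 = $11671.19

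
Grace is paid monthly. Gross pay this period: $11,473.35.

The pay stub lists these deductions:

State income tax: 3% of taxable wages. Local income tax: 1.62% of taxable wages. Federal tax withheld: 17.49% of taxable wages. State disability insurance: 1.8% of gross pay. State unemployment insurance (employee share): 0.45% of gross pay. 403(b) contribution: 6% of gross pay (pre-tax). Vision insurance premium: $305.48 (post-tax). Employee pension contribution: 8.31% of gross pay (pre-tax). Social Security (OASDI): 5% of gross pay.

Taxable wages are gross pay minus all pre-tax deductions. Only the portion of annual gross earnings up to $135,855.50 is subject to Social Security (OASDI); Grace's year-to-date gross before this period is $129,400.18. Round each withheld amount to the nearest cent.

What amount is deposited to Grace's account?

403(b) contribution: $11,473.35 × 0.06 = $688.40
Employee pension contribution: $11,473.35 × 0.0831 = $953.44
Pre-tax total = $688.40 + $953.44 = $1,641.84
Taxable wages = $11,473.35 − $1,641.84 = $9,831.51
State income tax: $9,831.51 × 0.03 = $294.95
Federal tax withheld: $9,831.51 × 0.1749 = $1,719.53
Local income tax: $9,831.51 × 0.0162 = $159.27
State unemployment insurance (employee share): $11,473.35 × 0.0045 = $51.63
Social Security (OASDI): only $135,855.50 − $129,400.18 = $6,455.32 of this check is subject → $6,455.32 × 0.05 = $322.77
State disability insurance: $11,473.35 × 0.018 = $206.52
Vision insurance premium: $305.48
Total deductions = $688.40 + $953.44 + $294.95 + $1,719.53 + $159.27 + $51.63 + $322.77 + $206.52 + $305.48 = $4,701.99
Net pay = $11,473.35 − $4,701.99 = $6,771.36

$6,771.36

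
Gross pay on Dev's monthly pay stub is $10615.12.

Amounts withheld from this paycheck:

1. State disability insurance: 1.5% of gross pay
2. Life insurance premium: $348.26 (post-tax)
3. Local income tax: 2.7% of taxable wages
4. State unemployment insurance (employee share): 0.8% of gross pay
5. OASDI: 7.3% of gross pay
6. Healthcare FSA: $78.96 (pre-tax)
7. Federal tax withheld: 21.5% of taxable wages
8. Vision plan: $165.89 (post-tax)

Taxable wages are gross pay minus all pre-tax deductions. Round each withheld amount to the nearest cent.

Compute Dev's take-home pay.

Healthcare FSA: $78.96
Taxable wages = $10615.12 − $78.96 = $10536.16
Local income tax: $10536.16 × 0.027 = $284.48
Federal tax withheld: $10536.16 × 0.215 = $2265.27
State unemployment insurance (employee share): $10615.12 × 0.008 = $84.92
State disability insurance: $10615.12 × 0.015 = $159.23
OASDI: $10615.12 × 0.073 = $774.90
Vision plan: $165.89
Life insurance premium: $348.26
Total deductions = $78.96 + $284.48 + $2265.27 + $84.92 + $159.23 + $774.90 + $165.89 + $348.26 = $4161.91
Net pay = $10615.12 − $4161.91 = $6453.21

$6453.21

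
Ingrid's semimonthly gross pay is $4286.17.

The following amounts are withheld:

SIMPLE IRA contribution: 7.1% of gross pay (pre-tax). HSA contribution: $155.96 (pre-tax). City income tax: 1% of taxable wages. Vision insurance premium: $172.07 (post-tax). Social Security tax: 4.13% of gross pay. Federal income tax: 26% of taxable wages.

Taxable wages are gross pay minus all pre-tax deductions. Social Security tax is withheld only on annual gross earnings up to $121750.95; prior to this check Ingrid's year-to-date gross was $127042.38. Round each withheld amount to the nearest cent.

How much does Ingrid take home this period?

HSA contribution: $155.96
SIMPLE IRA contribution: $4286.17 × 0.071 = $304.32
Pre-tax total = $155.96 + $304.32 = $460.28
Taxable wages = $4286.17 − $460.28 = $3825.89
City income tax: $3825.89 × 0.01 = $38.26
Federal income tax: $3825.89 × 0.26 = $994.73
Social Security tax: annual cap $121750.95 already reached (YTD $127042.38), so $0.00
Vision insurance premium: $172.07
Total deductions = $155.96 + $304.32 + $38.26 + $994.73 + $0.00 + $172.07 = $1665.34
Net pay = $4286.17 − $1665.34 = $2620.83

$2620.83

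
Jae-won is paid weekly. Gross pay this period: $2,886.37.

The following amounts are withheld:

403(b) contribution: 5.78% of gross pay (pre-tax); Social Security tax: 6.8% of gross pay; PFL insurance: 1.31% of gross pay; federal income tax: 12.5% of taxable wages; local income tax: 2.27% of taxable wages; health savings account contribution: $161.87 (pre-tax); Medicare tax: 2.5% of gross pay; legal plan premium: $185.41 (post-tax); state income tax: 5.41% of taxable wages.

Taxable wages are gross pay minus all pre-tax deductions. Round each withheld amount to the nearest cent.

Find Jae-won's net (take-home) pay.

$1,549.88

403(b) contribution: $2,886.37 × 0.0578 = $166.83
Health savings account contribution: $161.87
Pre-tax total = $166.83 + $161.87 = $328.70
Taxable wages = $2,886.37 − $328.70 = $2,557.67
Federal income tax: $2,557.67 × 0.125 = $319.71
State income tax: $2,557.67 × 0.0541 = $138.37
Local income tax: $2,557.67 × 0.0227 = $58.06
Medicare tax: $2,886.37 × 0.025 = $72.16
PFL insurance: $2,886.37 × 0.0131 = $37.81
Social Security tax: $2,886.37 × 0.068 = $196.27
Legal plan premium: $185.41
Total deductions = $166.83 + $161.87 + $319.71 + $138.37 + $58.06 + $72.16 + $37.81 + $196.27 + $185.41 = $1,336.49
Net pay = $2,886.37 − $1,336.49 = $1,549.88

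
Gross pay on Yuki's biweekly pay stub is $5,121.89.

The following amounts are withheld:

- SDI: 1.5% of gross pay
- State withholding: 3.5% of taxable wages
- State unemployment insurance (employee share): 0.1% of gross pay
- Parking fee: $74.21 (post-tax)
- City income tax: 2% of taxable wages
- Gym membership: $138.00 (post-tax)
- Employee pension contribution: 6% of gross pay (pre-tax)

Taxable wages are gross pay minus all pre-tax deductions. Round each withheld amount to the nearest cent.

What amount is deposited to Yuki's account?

Employee pension contribution: $5,121.89 × 0.06 = $307.31
Taxable wages = $5,121.89 − $307.31 = $4,814.58
City income tax: $4,814.58 × 0.02 = $96.29
State withholding: $4,814.58 × 0.035 = $168.51
State unemployment insurance (employee share): $5,121.89 × 0.001 = $5.12
SDI: $5,121.89 × 0.015 = $76.83
Gym membership: $138.00
Parking fee: $74.21
Total deductions = $307.31 + $96.29 + $168.51 + $5.12 + $76.83 + $138.00 + $74.21 = $866.27
Net pay = $5,121.89 − $866.27 = $4,255.62

$4,255.62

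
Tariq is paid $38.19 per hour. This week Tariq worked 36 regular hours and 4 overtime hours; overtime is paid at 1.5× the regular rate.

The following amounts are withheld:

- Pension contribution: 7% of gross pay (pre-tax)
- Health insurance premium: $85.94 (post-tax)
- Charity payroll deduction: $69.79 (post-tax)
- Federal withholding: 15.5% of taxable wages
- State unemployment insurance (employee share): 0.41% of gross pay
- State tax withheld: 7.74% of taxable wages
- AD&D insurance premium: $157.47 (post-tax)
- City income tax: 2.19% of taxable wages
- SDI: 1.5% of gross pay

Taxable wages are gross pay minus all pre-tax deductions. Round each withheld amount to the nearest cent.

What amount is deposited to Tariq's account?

Regular pay: 36 × $38.19 = $1,374.84
Overtime pay: 4 × $38.19 × 1.5 = $229.14
Gross pay = $1,374.84 + $229.14 = $1,603.98
Pension contribution: $1,603.98 × 0.07 = $112.28
Taxable wages = $1,603.98 − $112.28 = $1,491.70
City income tax: $1,491.70 × 0.0219 = $32.67
State tax withheld: $1,491.70 × 0.0774 = $115.46
Federal withholding: $1,491.70 × 0.155 = $231.21
State unemployment insurance (employee share): $1,603.98 × 0.0041 = $6.58
SDI: $1,603.98 × 0.015 = $24.06
Health insurance premium: $85.94
Charity payroll deduction: $69.79
AD&D insurance premium: $157.47
Total deductions = $112.28 + $32.67 + $115.46 + $231.21 + $6.58 + $24.06 + $85.94 + $69.79 + $157.47 = $835.46
Net pay = $1,603.98 − $835.46 = $768.52

$768.52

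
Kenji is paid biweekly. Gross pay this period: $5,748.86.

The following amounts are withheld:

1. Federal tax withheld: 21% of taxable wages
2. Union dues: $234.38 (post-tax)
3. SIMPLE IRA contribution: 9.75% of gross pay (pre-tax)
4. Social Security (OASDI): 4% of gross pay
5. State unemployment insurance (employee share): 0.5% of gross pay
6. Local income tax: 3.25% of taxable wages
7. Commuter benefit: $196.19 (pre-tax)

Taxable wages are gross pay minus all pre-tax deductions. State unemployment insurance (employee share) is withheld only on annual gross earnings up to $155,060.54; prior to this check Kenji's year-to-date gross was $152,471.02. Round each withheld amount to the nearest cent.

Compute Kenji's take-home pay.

$3,304.28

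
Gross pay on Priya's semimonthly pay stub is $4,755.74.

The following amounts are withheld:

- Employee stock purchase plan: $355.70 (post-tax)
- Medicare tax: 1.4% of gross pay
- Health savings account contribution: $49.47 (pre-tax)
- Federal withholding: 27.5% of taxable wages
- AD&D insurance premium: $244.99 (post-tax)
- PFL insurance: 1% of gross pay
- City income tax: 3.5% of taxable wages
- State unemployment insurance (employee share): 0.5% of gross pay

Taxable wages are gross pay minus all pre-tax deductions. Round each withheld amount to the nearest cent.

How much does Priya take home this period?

$2,508.72

Health savings account contribution: $49.47
Taxable wages = $4,755.74 − $49.47 = $4,706.27
Federal withholding: $4,706.27 × 0.275 = $1,294.22
City income tax: $4,706.27 × 0.035 = $164.72
Medicare tax: $4,755.74 × 0.014 = $66.58
PFL insurance: $4,755.74 × 0.01 = $47.56
State unemployment insurance (employee share): $4,755.74 × 0.005 = $23.78
Employee stock purchase plan: $355.70
AD&D insurance premium: $244.99
Total deductions = $49.47 + $1,294.22 + $164.72 + $66.58 + $47.56 + $23.78 + $355.70 + $244.99 = $2,247.02
Net pay = $4,755.74 − $2,247.02 = $2,508.72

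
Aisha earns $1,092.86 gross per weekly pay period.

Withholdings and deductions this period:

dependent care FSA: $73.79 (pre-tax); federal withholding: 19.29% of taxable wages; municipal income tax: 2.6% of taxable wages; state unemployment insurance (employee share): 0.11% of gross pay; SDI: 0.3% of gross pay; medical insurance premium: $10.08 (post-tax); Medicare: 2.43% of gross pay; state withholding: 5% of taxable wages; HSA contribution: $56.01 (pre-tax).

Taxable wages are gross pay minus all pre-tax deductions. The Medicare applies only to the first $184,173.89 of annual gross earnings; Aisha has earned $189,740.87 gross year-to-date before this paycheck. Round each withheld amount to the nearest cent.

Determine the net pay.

$689.54

HSA contribution: $56.01
Dependent care FSA: $73.79
Pre-tax total = $56.01 + $73.79 = $129.80
Taxable wages = $1,092.86 − $129.80 = $963.06
State withholding: $963.06 × 0.05 = $48.15
Federal withholding: $963.06 × 0.1929 = $185.77
Municipal income tax: $963.06 × 0.026 = $25.04
Medicare: annual cap $184,173.89 already reached (YTD $189,740.87), so $0.00
State unemployment insurance (employee share): $1,092.86 × 0.0011 = $1.20
SDI: $1,092.86 × 0.003 = $3.28
Medical insurance premium: $10.08
Total deductions = $56.01 + $73.79 + $48.15 + $185.77 + $25.04 + $0.00 + $1.20 + $3.28 + $10.08 = $403.32
Net pay = $1,092.86 − $403.32 = $689.54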